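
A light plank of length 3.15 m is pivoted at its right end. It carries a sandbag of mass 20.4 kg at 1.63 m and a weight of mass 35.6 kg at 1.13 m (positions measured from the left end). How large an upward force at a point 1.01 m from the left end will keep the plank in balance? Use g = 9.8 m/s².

About the right end:
Sandbag: 20.4 × 9.8 = 199.9 N down at 1.63 m → arm 1.52 m, τ = 199.9 × 1.52 = 303.8 N·m counterclockwise.
Weight: 35.6 × 9.8 = 348.9 N down at 1.13 m → arm 2.02 m, τ = 348.9 × 2.02 = 704.8 N·m counterclockwise.
Net moment of the loads = 1009 N·m counterclockwise.
The upward force F acts at a point 1.01 m from the left end, arm 2.14 m, giving F × 2.14 clockwise.
For rotational equilibrium, F × 2.14 = 1009, so F = 1009 / 2.14 = 471 N.

F ≈ 471 N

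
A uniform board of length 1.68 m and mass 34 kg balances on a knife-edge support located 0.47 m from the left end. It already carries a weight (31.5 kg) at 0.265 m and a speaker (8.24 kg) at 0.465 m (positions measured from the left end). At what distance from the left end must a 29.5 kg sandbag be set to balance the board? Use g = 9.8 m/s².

Choose the knife-edge support (at 0.47 m from the left end) as the axis so the support reaction has zero arm there.
Beam weight: 34 × 9.8 = 333.2 N down at 0.84 m → arm 0.37 m, τ = 333.2 × 0.37 = 123.3 N·m clockwise.
Weight: 31.5 × 9.8 = 308.7 N down at 0.265 m → arm 0.205 m, τ = 308.7 × 0.205 = 63.28 N·m counterclockwise.
Speaker: 8.24 × 9.8 = 80.75 N down at 0.465 m → arm 0.005 m, τ = 80.75 × 0.005 = 0.4037 N·m counterclockwise.
Net moment of existing loads = 59.62 N·m clockwise.
The sandbag weighs 29.5 × 9.8 = 289.1 N and must supply an equal counterclockwise moment, so its lever arm about the knife-edge support is 59.62 / 289.1 = 0.206 m.
That puts it at 0.47 − 0.206 = 0.264 m from the left end.

x ≈ 0.264 m from the left end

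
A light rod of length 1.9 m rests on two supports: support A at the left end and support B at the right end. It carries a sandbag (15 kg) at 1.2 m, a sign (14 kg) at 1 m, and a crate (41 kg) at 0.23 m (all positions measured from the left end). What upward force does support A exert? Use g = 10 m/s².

Take moments about support B.
Sandbag: 15 × 10 = 150 N down at 1.2 m → arm 0.7 m, τ = 150 × 0.7 = 105 N·m counterclockwise.
Sign: 14 × 10 = 140 N down at 1 m → arm 0.9 m, τ = 140 × 0.9 = 126 N·m counterclockwise.
Crate: 41 × 10 = 410 N down at 0.23 m → arm 1.67 m, τ = 410 × 1.67 = 684.7 N·m counterclockwise.
Net load moment about support B = 915.7 N·m counterclockwise.
Reaction R at support A is upward at 0 m, arm 1.9 m → moment R × 1.9 clockwise.
Στ = 0 ⇒ R × 1.9 = 915.7 ⇒ R = 482 N.

R_A ≈ 482 N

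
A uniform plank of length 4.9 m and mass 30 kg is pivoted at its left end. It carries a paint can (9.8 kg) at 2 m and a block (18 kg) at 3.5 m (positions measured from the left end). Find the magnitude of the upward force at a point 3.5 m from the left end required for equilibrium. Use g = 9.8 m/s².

F ≈ 437 N

Sum moments about the left end (the unknown pivot reaction has zero arm there).
Beam weight: 30 × 9.8 = 294 N down at 2.45 m → arm 2.45 m, τ = 294 × 2.45 = 720.3 N·m clockwise.
Paint can: 9.8 × 9.8 = 96.04 N down at 2 m → arm 2 m, τ = 96.04 × 2 = 192.1 N·m clockwise.
Block: 18 × 9.8 = 176.4 N down at 3.5 m → arm 3.5 m, τ = 176.4 × 3.5 = 617.4 N·m clockwise.
Net moment of the loads = 1530 N·m clockwise.
The upward force F acts at a point 3.5 m from the left end, arm 3.5 m, giving F × 3.5 counterclockwise.
For rotational equilibrium, F × 3.5 = 1530, so F = 1530 / 3.5 = 437 N.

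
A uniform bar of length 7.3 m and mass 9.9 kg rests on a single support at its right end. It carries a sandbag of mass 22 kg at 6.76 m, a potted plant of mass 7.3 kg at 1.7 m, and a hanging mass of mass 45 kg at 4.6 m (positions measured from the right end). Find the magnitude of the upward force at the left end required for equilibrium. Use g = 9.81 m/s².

F ≈ 543 N

Sum moments about the right end (the unknown pivot reaction has zero arm there).
Beam weight: 9.9 × 9.81 = 97.12 N down at 3.65 m → arm 3.65 m, τ = 97.12 × 3.65 = 354.5 N·m counterclockwise.
Sandbag: 22 × 9.81 = 215.8 N down at 6.76 m → arm 6.76 m, τ = 215.8 × 6.76 = 1459 N·m counterclockwise.
Potted plant: 7.3 × 9.81 = 71.61 N down at 1.7 m → arm 1.7 m, τ = 71.61 × 1.7 = 121.7 N·m counterclockwise.
Hanging mass: 45 × 9.81 = 441.5 N down at 4.6 m → arm 4.6 m, τ = 441.5 × 4.6 = 2031 N·m counterclockwise.
Net moment of the loads = 3966 N·m counterclockwise.
The upward force F acts at the left end, arm 7.3 m, giving F × 7.3 clockwise.
Balancing moments: F × 7.3 = 3966, giving F = 3966 / 7.3 = 543 N.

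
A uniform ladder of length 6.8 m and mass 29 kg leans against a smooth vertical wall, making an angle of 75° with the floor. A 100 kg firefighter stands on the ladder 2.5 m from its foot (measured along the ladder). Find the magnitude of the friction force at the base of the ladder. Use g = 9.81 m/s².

f ≈ 135 N

Choose the foot of the ladder as the axis so the floor normal and friction both act there and drop out.
Ladder weight 29×9.81 = 284.5 N acts at 3.4 m along the ladder; its horizontal arm is 3.4·cos75° = 0.88 m → τ = 250.4 N·m clockwise.
Firefighter: 100×9.81 = 981 N at 2.5 m → arm 0.647 m → τ = 634.7 N·m clockwise.
Wall normal N acts horizontally at the top; its moment arm is the height L sinθ = 6.8·sin75° = 6.568 m, counterclockwise.
Balancing moments: N × 6.568 = 885.1, giving N = 135 N.
ΣFx = 0: friction at the foot balances the wall's push, so f = N_wall = 135 N.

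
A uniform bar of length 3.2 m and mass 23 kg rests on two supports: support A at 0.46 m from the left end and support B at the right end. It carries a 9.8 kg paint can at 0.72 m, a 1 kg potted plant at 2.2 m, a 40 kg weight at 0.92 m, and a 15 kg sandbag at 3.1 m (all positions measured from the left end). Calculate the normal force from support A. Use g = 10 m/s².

Sum moments about support B (its reaction then has zero moment arm).
Beam weight: 23 × 10 = 230 N down at 1.6 m → arm 1.6 m, τ = 230 × 1.6 = 368 N·m counterclockwise.
Paint can: 9.8 × 10 = 98 N down at 0.72 m → arm 2.48 m, τ = 98 × 2.48 = 243 N·m counterclockwise.
Potted plant: 1 × 10 = 10 N down at 2.2 m → arm 1 m, τ = 10 × 1 = 10 N·m counterclockwise.
Weight: 40 × 10 = 400 N down at 0.92 m → arm 2.28 m, τ = 400 × 2.28 = 912 N·m counterclockwise.
Sandbag: 15 × 10 = 150 N down at 3.1 m → arm 0.1 m, τ = 150 × 0.1 = 15 N·m counterclockwise.
Net load moment about support B = 1548 N·m counterclockwise.
Reaction R at support A is upward at 0.46 m, arm 2.74 m → moment R × 2.74 clockwise.
Setting net torque to zero: R × 2.74 = 1548 → R = 565 N.

R_A ≈ 565 N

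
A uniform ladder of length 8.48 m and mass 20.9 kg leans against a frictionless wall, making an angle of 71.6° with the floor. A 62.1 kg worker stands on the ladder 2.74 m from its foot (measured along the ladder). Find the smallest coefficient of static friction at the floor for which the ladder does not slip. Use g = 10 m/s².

About the foot of the ladder:
Ladder weight 20.9×10 = 209 N acts at 4.24 m along the ladder; its horizontal arm is 4.24·cos71.6° = 1.338 m → τ = 279.6 N·m clockwise.
Worker: 62.1×10 = 621 N at 2.74 m → arm 0.8649 m → τ = 537.1 N·m clockwise.
Wall normal N acts horizontally at the top; its moment arm is the height L sinθ = 8.48·sin71.6° = 8.046 m, counterclockwise.
For rotational equilibrium, N × 8.046 = 816.7, so N = 101.5 N.
ΣFx = 0 ⇒ f = N_wall = 101.5 N. ΣFy = 0 ⇒ N_floor = 830 N.
μ_min = f / N_floor = 101.5 / 830 = 0.122.

μ_min ≈ 0.122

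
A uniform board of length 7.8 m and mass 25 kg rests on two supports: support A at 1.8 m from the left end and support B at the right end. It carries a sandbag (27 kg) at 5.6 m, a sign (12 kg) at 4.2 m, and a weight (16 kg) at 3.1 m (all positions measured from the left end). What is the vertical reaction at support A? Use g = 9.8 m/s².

Take moments about support B.
Beam weight: 25 × 9.8 = 245 N down at 3.9 m → arm 3.9 m, τ = 245 × 3.9 = 955.5 N·m counterclockwise.
Sandbag: 27 × 9.8 = 264.6 N down at 5.6 m → arm 2.2 m, τ = 264.6 × 2.2 = 582.1 N·m counterclockwise.
Sign: 12 × 9.8 = 117.6 N down at 4.2 m → arm 3.6 m, τ = 117.6 × 3.6 = 423.4 N·m counterclockwise.
Weight: 16 × 9.8 = 156.8 N down at 3.1 m → arm 4.7 m, τ = 156.8 × 4.7 = 737 N·m counterclockwise.
Net load moment about support B = 2698 N·m counterclockwise.
Reaction R at support A is upward at 1.8 m, arm 6 m → moment R × 6 clockwise.
For rotational equilibrium, R × 6 = 2698, so R = 450 N.

R_A ≈ 450 N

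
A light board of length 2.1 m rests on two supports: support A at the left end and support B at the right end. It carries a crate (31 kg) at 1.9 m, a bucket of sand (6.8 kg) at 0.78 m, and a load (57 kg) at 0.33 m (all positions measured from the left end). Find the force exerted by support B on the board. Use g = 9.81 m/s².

Choose support A as the axis so its reaction then has zero moment arm.
Crate: 31 × 9.81 = 304.1 N down at 1.9 m → arm 1.9 m, τ = 304.1 × 1.9 = 577.8 N·m clockwise.
Bucket of sand: 6.8 × 9.81 = 66.71 N down at 0.78 m → arm 0.78 m, τ = 66.71 × 0.78 = 52.03 N·m clockwise.
Load: 57 × 9.81 = 559.2 N down at 0.33 m → arm 0.33 m, τ = 559.2 × 0.33 = 184.5 N·m clockwise.
Net load moment about support A = 814.3 N·m clockwise.
Reaction R at support B is upward at 2.1 m, arm 2.1 m → moment R × 2.1 counterclockwise.
For rotational equilibrium, R × 2.1 = 814.3, so R = 388 N.

R_B ≈ 388 N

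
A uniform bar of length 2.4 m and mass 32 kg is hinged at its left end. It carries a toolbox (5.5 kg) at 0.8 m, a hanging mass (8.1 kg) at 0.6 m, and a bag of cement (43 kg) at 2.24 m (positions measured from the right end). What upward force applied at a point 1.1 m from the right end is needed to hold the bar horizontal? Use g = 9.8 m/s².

F ≈ 518 N

Taking torques about the left end:
Beam weight: 32 × 9.8 = 313.6 N down at 1.2 m → arm 1.2 m, τ = 313.6 × 1.2 = 376.3 N·m clockwise.
Toolbox: 5.5 × 9.8 = 53.9 N down at 0.8 m → arm 1.6 m, τ = 53.9 × 1.6 = 86.24 N·m clockwise.
Hanging mass: 8.1 × 9.8 = 79.38 N down at 0.6 m → arm 1.8 m, τ = 79.38 × 1.8 = 142.9 N·m clockwise.
Bag of cement: 43 × 9.8 = 421.4 N down at 2.24 m → arm 0.16 m, τ = 421.4 × 0.16 = 67.42 N·m clockwise.
Net moment of the loads = 672.9 N·m clockwise.
The upward force F acts at a point 1.1 m from the right end, arm 1.3 m, giving F × 1.3 counterclockwise.
For rotational equilibrium, F × 1.3 = 672.9, so F = 672.9 / 1.3 = 518 N.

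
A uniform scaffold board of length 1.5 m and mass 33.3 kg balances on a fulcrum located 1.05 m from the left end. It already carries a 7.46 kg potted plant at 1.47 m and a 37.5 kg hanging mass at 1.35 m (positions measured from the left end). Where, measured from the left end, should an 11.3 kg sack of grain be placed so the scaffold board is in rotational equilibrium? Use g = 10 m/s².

About the fulcrum (at 1.05 m from the left end):
Beam weight: 33.3 × 10 = 333 N down at 0.75 m → arm 0.3 m, τ = 333 × 0.3 = 99.9 N·m counterclockwise.
Potted plant: 7.46 × 10 = 74.6 N down at 1.47 m → arm 0.42 m, τ = 74.6 × 0.42 = 31.33 N·m clockwise.
Hanging mass: 37.5 × 10 = 375 N down at 1.35 m → arm 0.3 m, τ = 375 × 0.3 = 112.5 N·m clockwise.
Net moment of existing loads = 43.93 N·m clockwise.
The sack of grain weighs 11.3 × 10 = 113 N and must supply an equal counterclockwise moment, so its lever arm about the fulcrum is 43.93 / 113 = 0.389 m.
That puts it at 1.05 − 0.389 = 0.661 m from the left end.

x ≈ 0.661 m from the left end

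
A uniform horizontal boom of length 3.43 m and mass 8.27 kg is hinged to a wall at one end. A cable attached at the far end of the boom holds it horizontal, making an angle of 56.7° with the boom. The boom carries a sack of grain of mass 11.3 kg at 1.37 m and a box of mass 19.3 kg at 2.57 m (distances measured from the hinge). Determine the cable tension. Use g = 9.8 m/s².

T ≈ 271 N

Take moments about the hinge.
Beam weight: 8.27 × 9.8 = 81.05 N down at 1.715 m → arm 1.715 m, τ = 81.05 × 1.715 = 139 N·m clockwise.
Sack of grain: 11.3 × 9.8 = 110.7 N down at 1.37 m → arm 1.37 m, τ = 110.7 × 1.37 = 151.7 N·m clockwise.
Box: 19.3 × 9.8 = 189.1 N down at 2.57 m → arm 2.57 m, τ = 189.1 × 2.57 = 486 N·m clockwise.
Total clockwise load moment = 776.7 N·m.
The cable tension T acts at 3.43 m; only its component perpendicular to the boom, T sinθ, produces torque. sin 56.7° = 0.8358.
For rotational equilibrium, T × 3.43 × 0.8358 = 776.7, so T = 776.7 / 2.867 = 271 N.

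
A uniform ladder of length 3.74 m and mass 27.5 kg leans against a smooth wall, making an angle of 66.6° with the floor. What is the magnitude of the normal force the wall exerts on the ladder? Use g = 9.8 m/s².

About the foot of the ladder:
Ladder weight 27.5×9.8 = 269.5 N acts at 1.87 m along the ladder; its horizontal arm is 1.87·cos66.6° = 0.7427 m → τ = 200.2 N·m clockwise.
Wall normal N acts horizontally at the top; its moment arm is the height L sinθ = 3.74·sin66.6° = 3.432 m, counterclockwise.
Στ = 0 ⇒ N × 3.432 = 200.2 ⇒ N = 58.3 N.

N_wall ≈ 58.3 N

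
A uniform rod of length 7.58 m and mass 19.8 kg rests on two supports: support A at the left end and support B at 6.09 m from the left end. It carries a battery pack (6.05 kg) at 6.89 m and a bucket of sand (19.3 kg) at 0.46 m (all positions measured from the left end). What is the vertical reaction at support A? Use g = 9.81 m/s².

Sum moments about support B (its reaction then has zero moment arm).
Beam weight: 19.8 × 9.81 = 194.2 N down at 3.79 m → arm 2.3 m, τ = 194.2 × 2.3 = 446.7 N·m counterclockwise.
Battery pack: 6.05 × 9.81 = 59.35 N down at 6.89 m → arm 0.8 m, τ = 59.35 × 0.8 = 47.48 N·m clockwise.
Bucket of sand: 19.3 × 9.81 = 189.3 N down at 0.46 m → arm 5.63 m, τ = 189.3 × 5.63 = 1066 N·m counterclockwise.
Net load moment about support B = 1465 N·m counterclockwise.
Reaction R at support A is upward at 0 m, arm 6.09 m → moment R × 6.09 clockwise.
Balancing moments: R × 6.09 = 1465, giving R = 241 N.

R_A ≈ 241 N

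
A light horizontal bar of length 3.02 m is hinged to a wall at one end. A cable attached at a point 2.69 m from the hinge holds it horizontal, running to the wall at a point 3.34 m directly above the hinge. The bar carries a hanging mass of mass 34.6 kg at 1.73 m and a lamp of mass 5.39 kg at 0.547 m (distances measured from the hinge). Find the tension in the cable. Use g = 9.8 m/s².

T ≈ 294 N

Sum moments about the hinge (the unknown hinge reaction has zero arm there).
Hanging mass: 34.6 × 9.8 = 339.1 N down at 1.73 m → arm 1.73 m, τ = 339.1 × 1.73 = 586.6 N·m clockwise.
Lamp: 5.39 × 9.8 = 52.82 N down at 0.547 m → arm 0.547 m, τ = 52.82 × 0.547 = 28.89 N·m clockwise.
Total clockwise load moment = 615.5 N·m.
The cable tension T acts at 2.69 m; only its component perpendicular to the bar, T sinθ, produces torque. sinθ = h/√(h²+d²) = 3.34/√(3.34²+2.69²) = 0.7788.
Setting net torque to zero: T × 2.69 × 0.7788 = 615.5 → T = 615.5 / 2.095 = 294 N.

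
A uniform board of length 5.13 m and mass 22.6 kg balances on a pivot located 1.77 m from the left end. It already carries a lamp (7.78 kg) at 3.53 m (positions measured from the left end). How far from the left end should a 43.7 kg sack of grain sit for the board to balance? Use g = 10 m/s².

Take moments about the pivot (at 1.77 m from the left end).
Beam weight: 22.6 × 10 = 226 N down at 2.565 m → arm 0.795 m, τ = 226 × 0.795 = 179.7 N·m clockwise.
Lamp: 7.78 × 10 = 77.8 N down at 3.53 m → arm 1.76 m, τ = 77.8 × 1.76 = 136.9 N·m clockwise.
Net moment of existing loads = 316.6 N·m clockwise.
The sack of grain weighs 43.7 × 10 = 437 N and must supply an equal counterclockwise moment, so its lever arm about the pivot is 316.6 / 437 = 0.724 m.
That puts it at 1.77 − 0.724 = 1.05 m from the left end.

x ≈ 1.05 m from the left end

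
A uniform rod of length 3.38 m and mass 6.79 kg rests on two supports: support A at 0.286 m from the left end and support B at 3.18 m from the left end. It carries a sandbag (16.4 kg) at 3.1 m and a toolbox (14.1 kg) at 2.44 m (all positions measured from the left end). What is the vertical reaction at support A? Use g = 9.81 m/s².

R_A ≈ 74.1 N

Choose support B as the axis so its reaction then has zero moment arm.
Beam weight: 6.79 × 9.81 = 66.61 N down at 1.69 m → arm 1.49 m, τ = 66.61 × 1.49 = 99.25 N·m counterclockwise.
Sandbag: 16.4 × 9.81 = 160.9 N down at 3.1 m → arm 0.08 m, τ = 160.9 × 0.08 = 12.87 N·m counterclockwise.
Toolbox: 14.1 × 9.81 = 138.3 N down at 2.44 m → arm 0.74 m, τ = 138.3 × 0.74 = 102.3 N·m counterclockwise.
Net load moment about support B = 214.4 N·m counterclockwise.
Reaction R at support A is upward at 0.286 m, arm 2.894 m → moment R × 2.894 clockwise.
Στ = 0 ⇒ R × 2.894 = 214.4 ⇒ R = 74.1 N.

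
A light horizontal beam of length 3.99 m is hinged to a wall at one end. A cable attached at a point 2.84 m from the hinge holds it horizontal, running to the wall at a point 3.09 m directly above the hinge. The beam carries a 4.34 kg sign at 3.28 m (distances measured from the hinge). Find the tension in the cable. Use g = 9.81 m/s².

T ≈ 66.8 N

Choose the hinge as the axis so the unknown hinge reaction has zero arm there.
Sign: 4.34 × 9.81 = 42.58 N down at 3.28 m → arm 3.28 m, τ = 42.58 × 3.28 = 139.7 N·m clockwise.
Total clockwise load moment = 139.7 N·m.
The cable tension T acts at 2.84 m; only its component perpendicular to the beam, T sinθ, produces torque. sinθ = h/√(h²+d²) = 3.09/√(3.09²+2.84²) = 0.7363.
Balancing moments: T × 2.84 × 0.7363 = 139.7, giving T = 139.7 / 2.091 = 66.8 N.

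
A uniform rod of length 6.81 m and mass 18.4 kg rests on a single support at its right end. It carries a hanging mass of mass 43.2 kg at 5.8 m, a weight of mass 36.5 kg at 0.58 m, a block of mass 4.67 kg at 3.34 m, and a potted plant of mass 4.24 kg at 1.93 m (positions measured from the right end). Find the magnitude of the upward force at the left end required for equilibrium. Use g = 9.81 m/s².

F ≈ 516 N

About the right end:
Beam weight: 18.4 × 9.81 = 180.5 N down at 3.405 m → arm 3.405 m, τ = 180.5 × 3.405 = 614.6 N·m counterclockwise.
Hanging mass: 43.2 × 9.81 = 423.8 N down at 5.8 m → arm 5.8 m, τ = 423.8 × 5.8 = 2458 N·m counterclockwise.
Weight: 36.5 × 9.81 = 358.1 N down at 0.58 m → arm 0.58 m, τ = 358.1 × 0.58 = 207.7 N·m counterclockwise.
Block: 4.67 × 9.81 = 45.81 N down at 3.34 m → arm 3.34 m, τ = 45.81 × 3.34 = 153 N·m counterclockwise.
Potted plant: 4.24 × 9.81 = 41.59 N down at 1.93 m → arm 1.93 m, τ = 41.59 × 1.93 = 80.27 N·m counterclockwise.
Net moment of the loads = 3514 N·m counterclockwise.
The upward force F acts at the left end, arm 6.81 m, giving F × 6.81 clockwise.
Στ = 0 ⇒ F × 6.81 = 3514 ⇒ F = 3514 / 6.81 = 516 N.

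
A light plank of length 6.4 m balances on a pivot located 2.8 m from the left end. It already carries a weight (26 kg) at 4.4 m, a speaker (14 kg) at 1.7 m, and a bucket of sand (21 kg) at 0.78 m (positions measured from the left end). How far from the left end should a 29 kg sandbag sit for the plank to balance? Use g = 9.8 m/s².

x ≈ 3.36 m from the left end

Choose the pivot (at 2.8 m from the left end) as the axis so the support reaction has zero arm there.
Weight: 26 × 9.8 = 254.8 N down at 4.4 m → arm 1.6 m, τ = 254.8 × 1.6 = 407.7 N·m clockwise.
Speaker: 14 × 9.8 = 137.2 N down at 1.7 m → arm 1.1 m, τ = 137.2 × 1.1 = 150.9 N·m counterclockwise.
Bucket of sand: 21 × 9.8 = 205.8 N down at 0.78 m → arm 2.02 m, τ = 205.8 × 2.02 = 415.7 N·m counterclockwise.
Net moment of existing loads = 158.9 N·m counterclockwise.
The sandbag weighs 29 × 9.8 = 284.2 N and must supply an equal clockwise moment, so its lever arm about the pivot is 158.9 / 284.2 = 0.559 m.
That puts it at 2.8 + 0.559 = 3.36 m from the left end.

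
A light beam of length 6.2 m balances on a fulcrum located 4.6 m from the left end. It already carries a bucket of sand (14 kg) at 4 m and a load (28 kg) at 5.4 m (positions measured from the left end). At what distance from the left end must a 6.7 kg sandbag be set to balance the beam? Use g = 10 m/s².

x ≈ 2.51 m from the left end

Sum moments about the fulcrum (at 4.6 m from the left end) (the support reaction has zero arm there).
Bucket of sand: 14 × 10 = 140 N down at 4 m → arm 0.6 m, τ = 140 × 0.6 = 84 N·m counterclockwise.
Load: 28 × 10 = 280 N down at 5.4 m → arm 0.8 m, τ = 280 × 0.8 = 224 N·m clockwise.
Net moment of existing loads = 140 N·m clockwise.
The sandbag weighs 6.7 × 10 = 67 N and must supply an equal counterclockwise moment, so its lever arm about the fulcrum is 140 / 67 = 2.09 m.
That puts it at 4.6 − 2.09 = 2.51 m from the left end.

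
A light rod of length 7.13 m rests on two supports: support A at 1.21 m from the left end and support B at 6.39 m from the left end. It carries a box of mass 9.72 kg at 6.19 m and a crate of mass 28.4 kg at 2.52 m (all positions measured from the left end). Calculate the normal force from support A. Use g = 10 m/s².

R_A ≈ 216 N

Take moments about support B.
Box: 9.72 × 10 = 97.2 N down at 6.19 m → arm 0.2 m, τ = 97.2 × 0.2 = 19.44 N·m counterclockwise.
Crate: 28.4 × 10 = 284 N down at 2.52 m → arm 3.87 m, τ = 284 × 3.87 = 1099 N·m counterclockwise.
Net load moment about support B = 1118 N·m counterclockwise.
Reaction R at support A is upward at 1.21 m, arm 5.18 m → moment R × 5.18 clockwise.
For rotational equilibrium, R × 5.18 = 1118, so R = 216 N.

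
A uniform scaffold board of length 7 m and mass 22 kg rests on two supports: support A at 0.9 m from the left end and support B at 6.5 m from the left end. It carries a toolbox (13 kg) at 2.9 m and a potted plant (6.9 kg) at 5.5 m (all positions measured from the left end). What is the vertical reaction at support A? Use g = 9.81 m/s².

R_A ≈ 210 N

Choose support B as the axis so its reaction then has zero moment arm.
Beam weight: 22 × 9.81 = 215.8 N down at 3.5 m → arm 3 m, τ = 215.8 × 3 = 647.4 N·m counterclockwise.
Toolbox: 13 × 9.81 = 127.5 N down at 2.9 m → arm 3.6 m, τ = 127.5 × 3.6 = 459 N·m counterclockwise.
Potted plant: 6.9 × 9.81 = 67.69 N down at 5.5 m → arm 1 m, τ = 67.69 × 1 = 67.69 N·m counterclockwise.
Net load moment about support B = 1174 N·m counterclockwise.
Reaction R at support A is upward at 0.9 m, arm 5.6 m → moment R × 5.6 clockwise.
For rotational equilibrium, R × 5.6 = 1174, so R = 210 N.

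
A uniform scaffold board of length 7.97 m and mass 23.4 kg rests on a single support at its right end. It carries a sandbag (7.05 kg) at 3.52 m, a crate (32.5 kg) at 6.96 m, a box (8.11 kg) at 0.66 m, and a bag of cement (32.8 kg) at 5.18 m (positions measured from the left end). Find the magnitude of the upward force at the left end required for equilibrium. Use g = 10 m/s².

F ≈ 387 N

Take moments about the right end.
Beam weight: 23.4 × 10 = 234 N down at 3.985 m → arm 3.985 m, τ = 234 × 3.985 = 932.5 N·m counterclockwise.
Sandbag: 7.05 × 10 = 70.5 N down at 3.52 m → arm 4.45 m, τ = 70.5 × 4.45 = 313.7 N·m counterclockwise.
Crate: 32.5 × 10 = 325 N down at 6.96 m → arm 1.01 m, τ = 325 × 1.01 = 328.2 N·m counterclockwise.
Box: 8.11 × 10 = 81.1 N down at 0.66 m → arm 7.31 m, τ = 81.1 × 7.31 = 592.8 N·m counterclockwise.
Bag of cement: 32.8 × 10 = 328 N down at 5.18 m → arm 2.79 m, τ = 328 × 2.79 = 915.1 N·m counterclockwise.
Net moment of the loads = 3082 N·m counterclockwise.
The upward force F acts at the left end, arm 7.97 m, giving F × 7.97 clockwise.
Balancing moments: F × 7.97 = 3082, giving F = 3082 / 7.97 = 387 N.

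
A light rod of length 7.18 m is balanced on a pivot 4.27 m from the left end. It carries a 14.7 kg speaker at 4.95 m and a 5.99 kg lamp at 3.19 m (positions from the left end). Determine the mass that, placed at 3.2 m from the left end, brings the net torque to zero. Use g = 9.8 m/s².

Choose the pivot (at 4.27 m from the left end) as the axis so the support reaction has zero arm there.
Speaker: 14.7 × 9.8 = 144.1 N down at 4.95 m → arm 0.68 m, τ = 144.1 × 0.68 = 97.99 N·m clockwise.
Lamp: 5.99 × 9.8 = 58.7 N down at 3.19 m → arm 1.08 m, τ = 58.7 × 1.08 = 63.4 N·m counterclockwise.
Net moment of known loads = 34.59 N·m clockwise.
An unknown mass m at 3.2 m has arm 1.07 m; its moment is m·g·1.07 counterclockwise.
Balancing moments: m × 9.8 × 1.07 = 34.59, giving m = 34.59 / (9.8 × 1.07) = 3.3 kg.

m ≈ 3.3 kg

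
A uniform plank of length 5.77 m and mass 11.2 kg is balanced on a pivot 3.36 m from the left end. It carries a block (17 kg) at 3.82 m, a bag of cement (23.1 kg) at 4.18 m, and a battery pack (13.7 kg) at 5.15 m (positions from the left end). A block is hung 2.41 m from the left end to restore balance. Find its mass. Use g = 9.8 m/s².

m ≈ 48.4 kg

About the pivot (at 3.36 m from the left end):
Beam weight: 11.2 × 9.8 = 109.8 N down at 2.885 m → arm 0.475 m, τ = 109.8 × 0.475 = 52.15 N·m counterclockwise.
Block: 17 × 9.8 = 166.6 N down at 3.82 m → arm 0.46 m, τ = 166.6 × 0.46 = 76.64 N·m clockwise.
Bag of cement: 23.1 × 9.8 = 226.4 N down at 4.18 m → arm 0.82 m, τ = 226.4 × 0.82 = 185.6 N·m clockwise.
Battery pack: 13.7 × 9.8 = 134.3 N down at 5.15 m → arm 1.79 m, τ = 134.3 × 1.79 = 240.4 N·m clockwise.
Net moment of known loads = 450.5 N·m clockwise.
An unknown mass m at 2.41 m has arm 0.95 m; its moment is m·g·0.95 counterclockwise.
Setting net torque to zero: m × 9.8 × 0.95 = 450.5 → m = 450.5 / (9.8 × 0.95) = 48.4 kg.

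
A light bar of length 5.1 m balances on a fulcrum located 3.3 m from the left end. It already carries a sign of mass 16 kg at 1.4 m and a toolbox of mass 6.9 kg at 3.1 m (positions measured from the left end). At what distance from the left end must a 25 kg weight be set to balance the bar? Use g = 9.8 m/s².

Taking torques about the fulcrum (at 3.3 m from the left end):
Sign: 16 × 9.8 = 156.8 N down at 1.4 m → arm 1.9 m, τ = 156.8 × 1.9 = 297.9 N·m counterclockwise.
Toolbox: 6.9 × 9.8 = 67.62 N down at 3.1 m → arm 0.2 m, τ = 67.62 × 0.2 = 13.52 N·m counterclockwise.
Net moment of existing loads = 311.4 N·m counterclockwise.
The weight weighs 25 × 9.8 = 245 N and must supply an equal clockwise moment, so its lever arm about the fulcrum is 311.4 / 245 = 1.27 m.
That puts it at 3.3 + 1.27 = 4.57 m from the left end.

x ≈ 4.57 m from the left end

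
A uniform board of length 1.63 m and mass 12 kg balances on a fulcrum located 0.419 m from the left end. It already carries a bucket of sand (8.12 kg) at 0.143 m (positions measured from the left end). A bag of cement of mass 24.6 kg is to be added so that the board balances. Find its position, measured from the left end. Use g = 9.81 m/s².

x ≈ 0.317 m from the left end

About the fulcrum (at 0.419 m from the left end):
Beam weight: 12 × 9.81 = 117.7 N down at 0.815 m → arm 0.396 m, τ = 117.7 × 0.396 = 46.61 N·m clockwise.
Bucket of sand: 8.12 × 9.81 = 79.66 N down at 0.143 m → arm 0.276 m, τ = 79.66 × 0.276 = 21.99 N·m counterclockwise.
Net moment of existing loads = 24.62 N·m clockwise.
The bag of cement weighs 24.6 × 9.81 = 241.3 N and must supply an equal counterclockwise moment, so its lever arm about the fulcrum is 24.62 / 241.3 = 0.102 m.
That puts it at 0.419 − 0.102 = 0.317 m from the left end.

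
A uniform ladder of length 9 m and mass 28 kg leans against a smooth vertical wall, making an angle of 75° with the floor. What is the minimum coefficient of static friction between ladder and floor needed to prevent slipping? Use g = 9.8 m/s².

About the foot of the ladder:
Ladder weight 28×9.8 = 274.4 N acts at 4.5 m along the ladder; its horizontal arm is 4.5·cos75° = 1.165 m → τ = 319.7 N·m clockwise.
Wall normal N acts horizontally at the top; its moment arm is the height L sinθ = 9·sin75° = 8.693 m, counterclockwise.
Setting net torque to zero: N × 8.693 = 319.7 → N = 36.78 N.
ΣFx = 0 ⇒ f = N_wall = 36.78 N. ΣFy = 0 ⇒ N_floor = 274.4 N.
μ_min = f / N_floor = 36.78 / 274.4 = 0.134.

μ_min ≈ 0.134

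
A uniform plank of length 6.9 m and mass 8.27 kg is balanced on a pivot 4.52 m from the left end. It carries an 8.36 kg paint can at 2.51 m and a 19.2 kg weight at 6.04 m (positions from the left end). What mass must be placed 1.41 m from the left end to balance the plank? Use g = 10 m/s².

Take moments about the pivot (at 4.52 m from the left end).
Beam weight: 8.27 × 10 = 82.7 N down at 3.45 m → arm 1.07 m, τ = 82.7 × 1.07 = 88.49 N·m counterclockwise.
Paint can: 8.36 × 10 = 83.6 N down at 2.51 m → arm 2.01 m, τ = 83.6 × 2.01 = 168 N·m counterclockwise.
Weight: 19.2 × 10 = 192 N down at 6.04 m → arm 1.52 m, τ = 192 × 1.52 = 291.8 N·m clockwise.
Net moment of known loads = 35.31 N·m clockwise.
An unknown mass m at 1.41 m has arm 3.11 m; its moment is m·g·3.11 counterclockwise.
Balancing moments: m × 10 × 3.11 = 35.31, giving m = 35.31 / (10 × 3.11) = 1.14 kg.

m ≈ 1.14 kg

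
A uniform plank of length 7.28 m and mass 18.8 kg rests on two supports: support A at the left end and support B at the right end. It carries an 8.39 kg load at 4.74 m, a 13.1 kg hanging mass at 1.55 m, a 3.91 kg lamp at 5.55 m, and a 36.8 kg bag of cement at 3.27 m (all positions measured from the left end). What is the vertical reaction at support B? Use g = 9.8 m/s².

R_B ≈ 364 N

Take moments about support A.
Beam weight: 18.8 × 9.8 = 184.2 N down at 3.64 m → arm 3.64 m, τ = 184.2 × 3.64 = 670.5 N·m clockwise.
Load: 8.39 × 9.8 = 82.22 N down at 4.74 m → arm 4.74 m, τ = 82.22 × 4.74 = 389.7 N·m clockwise.
Hanging mass: 13.1 × 9.8 = 128.4 N down at 1.55 m → arm 1.55 m, τ = 128.4 × 1.55 = 199 N·m clockwise.
Lamp: 3.91 × 9.8 = 38.32 N down at 5.55 m → arm 5.55 m, τ = 38.32 × 5.55 = 212.7 N·m clockwise.
Bag of cement: 36.8 × 9.8 = 360.6 N down at 3.27 m → arm 3.27 m, τ = 360.6 × 3.27 = 1179 N·m clockwise.
Net load moment about support A = 2651 N·m clockwise.
Reaction R at support B is upward at 7.28 m, arm 7.28 m → moment R × 7.28 counterclockwise.
Στ = 0 ⇒ R × 7.28 = 2651 ⇒ R = 364 N.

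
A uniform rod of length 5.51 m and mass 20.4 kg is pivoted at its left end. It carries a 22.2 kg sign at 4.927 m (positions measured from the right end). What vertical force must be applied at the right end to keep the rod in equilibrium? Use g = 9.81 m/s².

F ≈ 123 N

Sum moments about the left end (the unknown pivot reaction has zero arm there).
Beam weight: 20.4 × 9.81 = 200.1 N down at 2.755 m → arm 2.755 m, τ = 200.1 × 2.755 = 551.3 N·m clockwise.
Sign: 22.2 × 9.81 = 217.8 N down at 4.927 m → arm 0.583 m, τ = 217.8 × 0.583 = 127 N·m clockwise.
Net moment of the loads = 678.3 N·m clockwise.
The upward force F acts at the right end, arm 5.51 m, giving F × 5.51 counterclockwise.
Στ = 0 ⇒ F × 5.51 = 678.3 ⇒ F = 678.3 / 5.51 = 123 N.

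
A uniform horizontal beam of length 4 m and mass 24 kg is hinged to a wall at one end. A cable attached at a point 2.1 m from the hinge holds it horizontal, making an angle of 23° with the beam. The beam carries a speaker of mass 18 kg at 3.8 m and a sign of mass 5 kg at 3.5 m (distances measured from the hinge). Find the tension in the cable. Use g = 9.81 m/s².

T ≈ 1600 N

About the hinge:
Beam weight: 24 × 9.81 = 235.4 N down at 2 m → arm 2 m, τ = 235.4 × 2 = 470.8 N·m clockwise.
Speaker: 18 × 9.81 = 176.6 N down at 3.8 m → arm 3.8 m, τ = 176.6 × 3.8 = 671.1 N·m clockwise.
Sign: 5 × 9.81 = 49.05 N down at 3.5 m → arm 3.5 m, τ = 49.05 × 3.5 = 171.7 N·m clockwise.
Total clockwise load moment = 1314 N·m.
The cable tension T acts at 2.1 m; only its component perpendicular to the beam, T sinθ, produces torque. sin 23° = 0.3907.
For rotational equilibrium, T × 2.1 × 0.3907 = 1314, so T = 1314 / 0.8205 = 1600 N.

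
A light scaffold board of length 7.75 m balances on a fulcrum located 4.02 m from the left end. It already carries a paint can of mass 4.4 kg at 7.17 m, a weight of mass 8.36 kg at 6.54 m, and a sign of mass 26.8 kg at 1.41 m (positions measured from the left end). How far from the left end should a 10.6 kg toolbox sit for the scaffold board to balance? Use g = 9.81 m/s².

Take moments about the fulcrum (at 4.02 m from the left end).
Paint can: 4.4 × 9.81 = 43.16 N down at 7.17 m → arm 3.15 m, τ = 43.16 × 3.15 = 136 N·m clockwise.
Weight: 8.36 × 9.81 = 82.01 N down at 6.54 m → arm 2.52 m, τ = 82.01 × 2.52 = 206.7 N·m clockwise.
Sign: 26.8 × 9.81 = 262.9 N down at 1.41 m → arm 2.61 m, τ = 262.9 × 2.61 = 686.2 N·m counterclockwise.
Net moment of existing loads = 343.5 N·m counterclockwise.
The toolbox weighs 10.6 × 9.81 = 104 N and must supply an equal clockwise moment, so its lever arm about the fulcrum is 343.5 / 104 = 3.3 m.
That puts it at 4.02 + 3.3 = 7.32 m from the left end.

x ≈ 7.32 m from the left end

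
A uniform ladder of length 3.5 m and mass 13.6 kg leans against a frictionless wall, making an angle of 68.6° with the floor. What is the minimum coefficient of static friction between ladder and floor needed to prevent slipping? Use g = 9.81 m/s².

Choose the foot of the ladder as the axis so the floor normal and friction both act there and drop out.
Ladder weight 13.6×9.81 = 133.4 N acts at 1.75 m along the ladder; its horizontal arm is 1.75·cos68.6° = 0.6385 m → τ = 85.18 N·m clockwise.
Wall normal N acts horizontally at the top; its moment arm is the height L sinθ = 3.5·sin68.6° = 3.259 m, counterclockwise.
Στ = 0 ⇒ N × 3.259 = 85.18 ⇒ N = 26.14 N.
ΣFx = 0 ⇒ f = N_wall = 26.14 N. ΣFy = 0 ⇒ N_floor = 133.4 N.
μ_min = f / N_floor = 26.14 / 133.4 = 0.196.

μ_min ≈ 0.196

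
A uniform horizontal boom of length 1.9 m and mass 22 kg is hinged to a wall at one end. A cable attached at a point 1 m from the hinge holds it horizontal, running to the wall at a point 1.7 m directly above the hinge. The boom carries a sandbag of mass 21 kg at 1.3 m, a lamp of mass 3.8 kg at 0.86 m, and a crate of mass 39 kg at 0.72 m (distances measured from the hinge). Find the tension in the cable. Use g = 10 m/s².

Choose the hinge as the axis so the unknown hinge reaction has zero arm there.
Beam weight: 22 × 10 = 220 N down at 0.95 m → arm 0.95 m, τ = 220 × 0.95 = 209 N·m clockwise.
Sandbag: 21 × 10 = 210 N down at 1.3 m → arm 1.3 m, τ = 210 × 1.3 = 273 N·m clockwise.
Lamp: 3.8 × 10 = 38 N down at 0.86 m → arm 0.86 m, τ = 38 × 0.86 = 32.68 N·m clockwise.
Crate: 39 × 10 = 390 N down at 0.72 m → arm 0.72 m, τ = 390 × 0.72 = 280.8 N·m clockwise.
Total clockwise load moment = 795.5 N·m.
The cable tension T acts at 1 m; only its component perpendicular to the boom, T sinθ, produces torque. sinθ = h/√(h²+d²) = 1.7/√(1.7²+1²) = 0.8619.
Balancing moments: T × 1 × 0.8619 = 795.5, giving T = 795.5 / 0.8619 = 923 N.

T ≈ 923 N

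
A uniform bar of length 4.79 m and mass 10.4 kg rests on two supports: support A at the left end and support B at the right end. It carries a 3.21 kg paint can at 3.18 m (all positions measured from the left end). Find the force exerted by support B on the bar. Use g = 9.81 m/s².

About support A:
Beam weight: 10.4 × 9.81 = 102 N down at 2.395 m → arm 2.395 m, τ = 102 × 2.395 = 244.3 N·m clockwise.
Paint can: 3.21 × 9.81 = 31.49 N down at 3.18 m → arm 3.18 m, τ = 31.49 × 3.18 = 100.1 N·m clockwise.
Net load moment about support A = 344.4 N·m clockwise.
Reaction R at support B is upward at 4.79 m, arm 4.79 m → moment R × 4.79 counterclockwise.
Balancing moments: R × 4.79 = 344.4, giving R = 71.9 N.

R_B ≈ 71.9 N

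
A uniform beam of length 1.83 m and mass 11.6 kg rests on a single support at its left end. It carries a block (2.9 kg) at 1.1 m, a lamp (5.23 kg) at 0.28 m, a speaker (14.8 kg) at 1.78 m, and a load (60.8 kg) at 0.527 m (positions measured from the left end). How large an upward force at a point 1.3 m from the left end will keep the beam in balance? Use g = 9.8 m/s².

F ≈ 555 N

Sum moments about the left end (the unknown pivot reaction has zero arm there).
Beam weight: 11.6 × 9.8 = 113.7 N down at 0.915 m → arm 0.915 m, τ = 113.7 × 0.915 = 104 N·m clockwise.
Block: 2.9 × 9.8 = 28.42 N down at 1.1 m → arm 1.1 m, τ = 28.42 × 1.1 = 31.26 N·m clockwise.
Lamp: 5.23 × 9.8 = 51.25 N down at 0.28 m → arm 0.28 m, τ = 51.25 × 0.28 = 14.35 N·m clockwise.
Speaker: 14.8 × 9.8 = 145 N down at 1.78 m → arm 1.78 m, τ = 145 × 1.78 = 258.1 N·m clockwise.
Load: 60.8 × 9.8 = 595.8 N down at 0.527 m → arm 0.527 m, τ = 595.8 × 0.527 = 314 N·m clockwise.
Net moment of the loads = 721.7 N·m clockwise.
The upward force F acts at a point 1.3 m from the left end, arm 1.3 m, giving F × 1.3 counterclockwise.
Στ = 0 ⇒ F × 1.3 = 721.7 ⇒ F = 721.7 / 1.3 = 555 N.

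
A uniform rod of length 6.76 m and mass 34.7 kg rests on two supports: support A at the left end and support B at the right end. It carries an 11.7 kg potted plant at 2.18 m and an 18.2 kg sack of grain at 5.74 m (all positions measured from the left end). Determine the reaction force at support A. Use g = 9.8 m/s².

Choose support B as the axis so its reaction then has zero moment arm.
Beam weight: 34.7 × 9.8 = 340.1 N down at 3.38 m → arm 3.38 m, τ = 340.1 × 3.38 = 1150 N·m counterclockwise.
Potted plant: 11.7 × 9.8 = 114.7 N down at 2.18 m → arm 4.58 m, τ = 114.7 × 4.58 = 525.3 N·m counterclockwise.
Sack of grain: 18.2 × 9.8 = 178.4 N down at 5.74 m → arm 1.02 m, τ = 178.4 × 1.02 = 182 N·m counterclockwise.
Net load moment about support B = 1857 N·m counterclockwise.
Reaction R at support A is upward at 0 m, arm 6.76 m → moment R × 6.76 clockwise.
Στ = 0 ⇒ R × 6.76 = 1857 ⇒ R = 275 N.

R_A ≈ 275 N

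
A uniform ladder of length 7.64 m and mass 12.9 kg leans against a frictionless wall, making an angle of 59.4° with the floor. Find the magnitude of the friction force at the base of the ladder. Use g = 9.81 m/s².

Sum moments about the foot of the ladder (the floor normal and friction both act there and drop out).
Ladder weight 12.9×9.81 = 126.5 N acts at 3.82 m along the ladder; its horizontal arm is 3.82·cos59.4° = 1.945 m → τ = 246 N·m clockwise.
Wall normal N acts horizontally at the top; its moment arm is the height L sinθ = 7.64·sin59.4° = 6.576 m, counterclockwise.
Setting net torque to zero: N × 6.576 = 246 → N = 37.4 N.
ΣFx = 0: friction at the foot balances the wall's push, so f = N_wall = 37.4 N.

f ≈ 37.4 N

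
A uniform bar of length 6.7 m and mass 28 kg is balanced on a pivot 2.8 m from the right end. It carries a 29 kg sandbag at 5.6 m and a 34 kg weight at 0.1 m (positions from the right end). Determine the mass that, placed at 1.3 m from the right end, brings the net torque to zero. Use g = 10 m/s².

m ≈ 3.2 kg

About the pivot (at 2.8 m from the right end):
Beam weight: 28 × 10 = 280 N down at 3.35 m → arm 0.55 m, τ = 280 × 0.55 = 154 N·m counterclockwise.
Sandbag: 29 × 10 = 290 N down at 5.6 m → arm 2.8 m, τ = 290 × 2.8 = 812 N·m counterclockwise.
Weight: 34 × 10 = 340 N down at 0.1 m → arm 2.7 m, τ = 340 × 2.7 = 918 N·m clockwise.
Net moment of known loads = 48 N·m counterclockwise.
An unknown mass m at 1.3 m has arm 1.5 m; its moment is m·g·1.5 clockwise.
Στ = 0 ⇒ m × 10 × 1.5 = 48 ⇒ m = 48 / (10 × 1.5) = 3.2 kg.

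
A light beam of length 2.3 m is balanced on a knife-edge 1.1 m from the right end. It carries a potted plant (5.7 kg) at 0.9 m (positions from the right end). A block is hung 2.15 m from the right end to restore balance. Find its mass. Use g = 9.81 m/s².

About the knife-edge (at 1.1 m from the right end):
Potted plant: 5.7 × 9.81 = 55.92 N down at 0.9 m → arm 0.2 m, τ = 55.92 × 0.2 = 11.18 N·m clockwise.
Net moment of known loads = 11.18 N·m clockwise.
An unknown mass m at 2.15 m has arm 1.05 m; its moment is m·g·1.05 counterclockwise.
Balancing moments: m × 9.81 × 1.05 = 11.18, giving m = 11.18 / (9.81 × 1.05) = 1.09 kg.

m ≈ 1.09 kg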